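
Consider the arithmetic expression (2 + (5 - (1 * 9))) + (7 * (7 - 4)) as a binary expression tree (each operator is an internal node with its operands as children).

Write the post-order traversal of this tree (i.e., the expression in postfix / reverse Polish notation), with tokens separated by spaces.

2 5 1 9 * - + 7 7 4 - * +

Post-order on an expression tree gives postfix notation: for each operator, emit left operand, right operand, then the operator.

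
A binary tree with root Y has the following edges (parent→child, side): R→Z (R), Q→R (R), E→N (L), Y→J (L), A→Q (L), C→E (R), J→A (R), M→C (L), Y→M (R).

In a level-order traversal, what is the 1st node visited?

Level-order visits nodes level by level from the root, left to right within each level.
Level 0: Y
Level 1: J, M
Level 2: A, C
Level 3: Q, E
Level 4: R, N
Level 5: Z
Full level-order sequence: Y, J, M, A, C, Q, E, R, N, Z.

Y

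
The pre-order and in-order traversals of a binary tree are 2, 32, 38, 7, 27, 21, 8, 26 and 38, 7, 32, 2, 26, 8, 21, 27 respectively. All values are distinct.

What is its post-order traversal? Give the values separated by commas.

7, 38, 32, 26, 8, 21, 27, 2

The first element of pre-order is the root; it splits in-order into left and right subtrees.
Root 2: left subtree has 3 nodes {38, 7, 32}, right has 4 {26, 8, 21, 27}.
  Root 32: left subtree has 2 nodes {38, 7}, right has 0 { }.
    Root 38: left subtree has 0 nodes { }, right has 1 {7}.
  Root 27: left subtree has 3 nodes {26, 8, 21}, right has 0 { }.
    Root 21: left subtree has 2 nodes {26, 8}, right has 0 { }.
      Root 8: left subtree has 1 node {26}, right has 0 { }.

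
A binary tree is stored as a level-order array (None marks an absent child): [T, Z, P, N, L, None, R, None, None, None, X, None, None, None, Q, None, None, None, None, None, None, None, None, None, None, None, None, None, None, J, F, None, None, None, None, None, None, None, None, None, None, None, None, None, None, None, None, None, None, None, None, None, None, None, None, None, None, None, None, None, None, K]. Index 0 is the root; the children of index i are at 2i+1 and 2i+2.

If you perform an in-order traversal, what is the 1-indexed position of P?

In-order visits the left subtree, then the node, then the right subtree.
At T: go left to Z.
  At Z: go left to N.
    N is a leaf — visit N.
  Visit Z.
  At Z: go right to L.
    At L: no left child.
    Visit L.
    At L: go right to X.
      X is a leaf — visit X.
Visit T.
At T: go right to P.
  At P: no left child.
  Visit P.
  At P: go right to R.
    At R: no left child.
    Visit R.
    At R: go right to Q.
      At Q: go left to J.
        J is a leaf — visit J.
      Visit Q.
      At Q: go right to F.
        At F: go left to K.
          K is a leaf — visit K.
        Visit F.
        At F: no right child.
Full in-order sequence: N, Z, L, X, T, P, R, J, Q, K, F.

6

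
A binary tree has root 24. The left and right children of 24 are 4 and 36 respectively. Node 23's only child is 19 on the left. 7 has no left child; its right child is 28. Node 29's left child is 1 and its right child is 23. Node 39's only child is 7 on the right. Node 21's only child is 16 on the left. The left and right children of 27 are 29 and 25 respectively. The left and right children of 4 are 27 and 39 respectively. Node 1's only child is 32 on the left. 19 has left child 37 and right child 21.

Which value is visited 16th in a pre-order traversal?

36

Pre-order visits the node, then its left subtree, then its right subtree.
Visit 24.
At 24: go left to 4.
  Visit 4.
  At 4: go left to 27.
    Visit 27.
    At 27: go left to 29.
      Visit 29.
      At 29: go left to 1.
        Visit 1.
        At 1: go left to 32.
          32 is a leaf — visit 32.
        At 1: no right child.
      At 29: go right to 23.
        Visit 23.
        At 23: go left to 19.
          Visit 19.
          At 19: go left to 37.
            37 is a leaf — visit 37.
          At 19: go right to 21.
            Visit 21.
            At 21: go left to 16.
              16 is a leaf — visit 16.
            At 21: no right child.
        At 23: no right child.
    At 27: go right to 25.
      25 is a leaf — visit 25.
  At 4: go right to 39.
    Visit 39.
    At 39: no left child.
    At 39: go right to 7.
      Visit 7.
      At 7: no left child.
      At 7: go right to 28.
        28 is a leaf — visit 28.
At 24: go right to 36.
  36 is a leaf — visit 36.
Full pre-order sequence: 24, 4, 27, 29, 1, 32, 23, 19, 37, 21, 16, 25, 39, 7, 28, 36.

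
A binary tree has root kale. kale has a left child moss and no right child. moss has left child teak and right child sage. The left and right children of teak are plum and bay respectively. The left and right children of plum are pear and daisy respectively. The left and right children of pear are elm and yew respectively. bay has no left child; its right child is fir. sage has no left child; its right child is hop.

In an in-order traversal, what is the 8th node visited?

fir

In-order visits the left subtree, then the node, then the right subtree.
At kale: go left to moss.
  At moss: go left to teak.
    At teak: go left to plum.
      At plum: go left to pear.
        At pear: go left to elm.
          elm is a leaf — visit elm.
        Visit pear.
        At pear: go right to yew.
          yew is a leaf — visit yew.
      Visit plum.
      At plum: go right to daisy.
        daisy is a leaf — visit daisy.
    Visit teak.
    At teak: go right to bay.
      At bay: no left child.
      Visit bay.
      At bay: go right to fir.
        fir is a leaf — visit fir.
  Visit moss.
  At moss: go right to sage.
    At sage: no left child.
    Visit sage.
    At sage: go right to hop.
      hop is a leaf — visit hop.
Visit kale.
At kale: no right child.
Full in-order sequence: elm, pear, yew, plum, daisy, teak, bay, fir, moss, sage, hop, kale.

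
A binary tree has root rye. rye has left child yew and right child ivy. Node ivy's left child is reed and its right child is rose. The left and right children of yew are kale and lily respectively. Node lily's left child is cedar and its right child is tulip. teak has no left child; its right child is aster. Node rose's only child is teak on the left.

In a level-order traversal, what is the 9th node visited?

tulip

Level-order visits nodes level by level from the root, left to right within each level.
Level 0: rye
Level 1: yew, ivy
Level 2: kale, lily, reed, rose
Level 3: cedar, tulip, teak
Level 4: aster
Full level-order sequence: rye, yew, ivy, kale, lily, reed, rose, cedar, tulip, teak, aster.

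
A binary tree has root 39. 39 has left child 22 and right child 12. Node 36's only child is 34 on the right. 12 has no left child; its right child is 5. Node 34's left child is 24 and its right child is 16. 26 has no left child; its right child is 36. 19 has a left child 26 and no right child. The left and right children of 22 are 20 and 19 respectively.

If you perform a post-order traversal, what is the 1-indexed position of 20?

1

Post-order visits the left subtree, then the right subtree, then the node.
At 39: go left to 22.
  At 22: go left to 20.
    20 is a leaf — visit 20.
  At 22: go right to 19.
    At 19: go left to 26.
      At 26: no left child.
      At 26: go right to 36.
        At 36: no left child.
        At 36: go right to 34.
          At 34: go left to 24.
            24 is a leaf — visit 24.
          At 34: go right to 16.
            16 is a leaf — visit 16.
          Visit 34.
        Visit 36.
      Visit 26.
    At 19: no right child.
    Visit 19.
  Visit 22.
At 39: go right to 12.
  At 12: no left child.
  At 12: go right to 5.
    5 is a leaf — visit 5.
  Visit 12.
Visit 39.
Full post-order sequence: 20, 24, 16, 34, 36, 26, 19, 22, 5, 12, 39.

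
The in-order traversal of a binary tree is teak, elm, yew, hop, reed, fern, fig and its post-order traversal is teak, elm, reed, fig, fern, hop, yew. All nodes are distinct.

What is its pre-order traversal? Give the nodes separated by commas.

yew, elm, teak, hop, fern, reed, fig

The last element of post-order is the root; it splits in-order into left and right subtrees.
Root yew: left subtree has 2 nodes {teak, elm}, right has 4 {hop, reed, fern, fig}.
  Root elm: left subtree has 1 node {teak}, right has 0 { }.
  Root hop: left subtree has 0 nodes { }, right has 3 {reed, fern, fig}.
    Root fern: left subtree has 1 node {reed}, right has 1 {fig}.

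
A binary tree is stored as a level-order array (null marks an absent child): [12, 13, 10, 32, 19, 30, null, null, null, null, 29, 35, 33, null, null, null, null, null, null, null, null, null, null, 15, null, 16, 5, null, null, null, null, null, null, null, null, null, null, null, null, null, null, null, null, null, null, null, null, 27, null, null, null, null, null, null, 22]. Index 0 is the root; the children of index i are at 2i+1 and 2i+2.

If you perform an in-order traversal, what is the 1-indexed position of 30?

In-order visits the left subtree, then the node, then the right subtree.
At 12: go left to 13.
  At 13: go left to 32.
    32 is a leaf — visit 32.
  Visit 13.
  At 13: go right to 19.
    At 19: no left child.
    Visit 19.
    At 19: go right to 29.
      29 is a leaf — visit 29.
Visit 12.
At 12: go right to 10.
  At 10: go left to 30.
    At 30: go left to 35.
      At 35: go left to 15.
        At 15: go left to 27.
          27 is a leaf — visit 27.
        Visit 15.
        At 15: no right child.
      Visit 35.
      At 35: no right child.
    Visit 30.
    At 30: go right to 33.
      At 33: go left to 16.
        16 is a leaf — visit 16.
      Visit 33.
      At 33: go right to 5.
        At 5: no left child.
        Visit 5.
        At 5: go right to 22.
          22 is a leaf — visit 22.
  Visit 10.
  At 10: no right child.
Full in-order sequence: 32, 13, 19, 29, 12, 27, 15, 35, 30, 16, 33, 5, 22, 10.

9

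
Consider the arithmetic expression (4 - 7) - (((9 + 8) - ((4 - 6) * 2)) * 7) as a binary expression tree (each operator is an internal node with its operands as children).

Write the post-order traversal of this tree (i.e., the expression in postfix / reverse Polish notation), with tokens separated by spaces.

Post-order on an expression tree gives postfix notation: for each operator, emit left operand, right operand, then the operator.

4 7 - 9 8 + 4 6 - 2 * - 7 * -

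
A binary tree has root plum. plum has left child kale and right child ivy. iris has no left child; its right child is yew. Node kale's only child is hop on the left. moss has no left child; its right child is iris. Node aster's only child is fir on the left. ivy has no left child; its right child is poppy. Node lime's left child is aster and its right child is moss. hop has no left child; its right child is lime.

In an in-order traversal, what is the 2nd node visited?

In-order visits the left subtree, then the node, then the right subtree.
At plum: go left to kale.
  At kale: go left to hop.
    At hop: no left child.
    Visit hop.
    At hop: go right to lime.
      At lime: go left to aster.
        At aster: go left to fir.
          fir is a leaf — visit fir.
        Visit aster.
        At aster: no right child.
      Visit lime.
      At lime: go right to moss.
        At moss: no left child.
        Visit moss.
        At moss: go right to iris.
          At iris: no left child.
          Visit iris.
          At iris: go right to yew.
            yew is a leaf — visit yew.
  Visit kale.
  At kale: no right child.
Visit plum.
At plum: go right to ivy.
  At ivy: no left child.
  Visit ivy.
  At ivy: go right to poppy.
    poppy is a leaf — visit poppy.
Full in-order sequence: hop, fir, aster, lime, moss, iris, yew, kale, plum, ivy, poppy.

fir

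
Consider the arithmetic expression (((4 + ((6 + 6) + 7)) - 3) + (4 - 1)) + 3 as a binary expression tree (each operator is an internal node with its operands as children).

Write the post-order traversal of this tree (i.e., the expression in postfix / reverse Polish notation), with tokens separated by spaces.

Post-order on an expression tree gives postfix notation: for each operator, emit left operand, right operand, then the operator.

4 6 6 + 7 + + 3 - 4 1 - + 3 +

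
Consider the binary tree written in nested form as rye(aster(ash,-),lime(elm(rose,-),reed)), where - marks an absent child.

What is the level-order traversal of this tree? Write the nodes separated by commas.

Level-order visits nodes level by level from the root, left to right within each level.
Level 0: rye
Level 1: aster, lime
Level 2: ash, elm, reed
Level 3: rose

rye, aster, lime, ash, elm, reed, rose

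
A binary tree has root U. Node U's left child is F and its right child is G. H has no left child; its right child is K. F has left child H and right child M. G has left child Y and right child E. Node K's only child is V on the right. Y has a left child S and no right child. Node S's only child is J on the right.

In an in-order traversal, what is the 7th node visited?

In-order visits the left subtree, then the node, then the right subtree.
At U: go left to F.
  At F: go left to H.
    At H: no left child.
    Visit H.
    At H: go right to K.
      At K: no left child.
      Visit K.
      At K: go right to V.
        V is a leaf — visit V.
  Visit F.
  At F: go right to M.
    M is a leaf — visit M.
Visit U.
At U: go right to G.
  At G: go left to Y.
    At Y: go left to S.
      At S: no left child.
      Visit S.
      At S: go right to J.
        J is a leaf — visit J.
    Visit Y.
    At Y: no right child.
  Visit G.
  At G: go right to E.
    E is a leaf — visit E.
Full in-order sequence: H, K, V, F, M, U, S, J, Y, G, E.

S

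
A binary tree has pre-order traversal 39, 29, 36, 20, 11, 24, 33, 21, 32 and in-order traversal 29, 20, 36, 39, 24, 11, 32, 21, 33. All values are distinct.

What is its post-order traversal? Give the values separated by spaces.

20 36 29 24 32 21 33 11 39

The first element of pre-order is the root; it splits in-order into left and right subtrees.
Root 39: left subtree has 3 nodes {29, 20, 36}, right has 5 {24, 11, 32, 21, 33}.
  Root 29: left subtree has 0 nodes { }, right has 2 {20, 36}.
    Root 36: left subtree has 1 node {20}, right has 0 { }.
  Root 11: left subtree has 1 node {24}, right has 3 {32, 21, 33}.
    Root 33: left subtree has 2 nodes {32, 21}, right has 0 { }.
      Root 21: left subtree has 1 node {32}, right has 0 { }.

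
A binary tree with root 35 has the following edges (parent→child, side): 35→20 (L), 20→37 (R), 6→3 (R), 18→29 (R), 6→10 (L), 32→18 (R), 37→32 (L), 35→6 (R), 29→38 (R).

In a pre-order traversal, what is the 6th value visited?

Pre-order visits the node, then its left subtree, then its right subtree.
Visit 35.
At 35: go left to 20.
  Visit 20.
  At 20: no left child.
  At 20: go right to 37.
    Visit 37.
    At 37: go left to 32.
      Visit 32.
      At 32: no left child.
      At 32: go right to 18.
        Visit 18.
        At 18: no left child.
        At 18: go right to 29.
          Visit 29.
          At 29: no left child.
          At 29: go right to 38.
            38 is a leaf — visit 38.
    At 37: no right child.
At 35: go right to 6.
  Visit 6.
  At 6: go left to 10.
    10 is a leaf — visit 10.
  At 6: go right to 3.
    3 is a leaf — visit 3.
Full pre-order sequence: 35, 20, 37, 32, 18, 29, 38, 6, 10, 3.

29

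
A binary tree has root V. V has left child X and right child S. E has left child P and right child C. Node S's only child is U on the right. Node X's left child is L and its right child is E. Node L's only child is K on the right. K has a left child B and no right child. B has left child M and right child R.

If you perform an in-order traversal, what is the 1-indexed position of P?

7

In-order visits the left subtree, then the node, then the right subtree.
At V: go left to X.
  At X: go left to L.
    At L: no left child.
    Visit L.
    At L: go right to K.
      At K: go left to B.
        At B: go left to M.
          M is a leaf — visit M.
        Visit B.
        At B: go right to R.
          R is a leaf — visit R.
      Visit K.
      At K: no right child.
  Visit X.
  At X: go right to E.
    At E: go left to P.
      P is a leaf — visit P.
    Visit E.
    At E: go right to C.
      C is a leaf — visit C.
Visit V.
At V: go right to S.
  At S: no left child.
  Visit S.
  At S: go right to U.
    U is a leaf — visit U.
Full in-order sequence: L, M, B, R, K, X, P, E, C, V, S, U.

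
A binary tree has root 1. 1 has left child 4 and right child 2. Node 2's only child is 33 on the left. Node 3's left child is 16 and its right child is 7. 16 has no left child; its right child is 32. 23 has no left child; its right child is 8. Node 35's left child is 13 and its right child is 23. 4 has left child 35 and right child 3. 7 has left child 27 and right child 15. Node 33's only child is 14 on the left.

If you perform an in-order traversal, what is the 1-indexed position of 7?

10

In-order visits the left subtree, then the node, then the right subtree.
At 1: go left to 4.
  At 4: go left to 35.
    At 35: go left to 13.
      13 is a leaf — visit 13.
    Visit 35.
    At 35: go right to 23.
      At 23: no left child.
      Visit 23.
      At 23: go right to 8.
        8 is a leaf — visit 8.
  Visit 4.
  At 4: go right to 3.
    At 3: go left to 16.
      At 16: no left child.
      Visit 16.
      At 16: go right to 32.
        32 is a leaf — visit 32.
    Visit 3.
    At 3: go right to 7.
      At 7: go left to 27.
        27 is a leaf — visit 27.
      Visit 7.
      At 7: go right to 15.
        15 is a leaf — visit 15.
Visit 1.
At 1: go right to 2.
  At 2: go left to 33.
    At 33: go left to 14.
      14 is a leaf — visit 14.
    Visit 33.
    At 33: no right child.
  Visit 2.
  At 2: no right child.
Full in-order sequence: 13, 35, 23, 8, 4, 16, 32, 3, 27, 7, 15, 1, 14, 33, 2.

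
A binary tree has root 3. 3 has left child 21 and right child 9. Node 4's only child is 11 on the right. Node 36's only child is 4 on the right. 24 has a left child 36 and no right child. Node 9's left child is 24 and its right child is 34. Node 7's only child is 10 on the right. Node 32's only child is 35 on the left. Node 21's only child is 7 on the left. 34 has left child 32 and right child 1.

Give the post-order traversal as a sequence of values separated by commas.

Post-order visits the left subtree, then the right subtree, then the node.
At 3: go left to 21.
  At 21: go left to 7.
    At 7: no left child.
    At 7: go right to 10.
      10 is a leaf — visit 10.
    Visit 7.
  At 21: no right child.
  Visit 21.
At 3: go right to 9.
  At 9: go left to 24.
    At 24: go left to 36.
      At 36: no left child.
      At 36: go right to 4.
        At 4: no left child.
        At 4: go right to 11.
          11 is a leaf — visit 11.
        Visit 4.
      Visit 36.
    At 24: no right child.
    Visit 24.
  At 9: go right to 34.
    At 34: go left to 32.
      At 32: go left to 35.
        35 is a leaf — visit 35.
      At 32: no right child.
      Visit 32.
    At 34: go right to 1.
      1 is a leaf — visit 1.
    Visit 34.
  Visit 9.
Visit 3.

10, 7, 21, 11, 4, 36, 24, 35, 32, 1, 34, 9, 3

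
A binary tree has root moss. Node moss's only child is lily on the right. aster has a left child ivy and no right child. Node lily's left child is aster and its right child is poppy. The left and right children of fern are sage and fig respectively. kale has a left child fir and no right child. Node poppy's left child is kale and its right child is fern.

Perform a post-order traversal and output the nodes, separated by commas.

ivy, aster, fir, kale, sage, fig, fern, poppy, lily, moss

Post-order visits the left subtree, then the right subtree, then the node.
At moss: no left child.
At moss: go right to lily.
  At lily: go left to aster.
    At aster: go left to ivy.
      ivy is a leaf — visit ivy.
    At aster: no right child.
    Visit aster.
  At lily: go right to poppy.
    At poppy: go left to kale.
      At kale: go left to fir.
        fir is a leaf — visit fir.
      At kale: no right child.
      Visit kale.
    At poppy: go right to fern.
      At fern: go left to sage.
        sage is a leaf — visit sage.
      At fern: go right to fig.
        fig is a leaf — visit fig.
      Visit fern.
    Visit poppy.
  Visit lily.
Visit moss.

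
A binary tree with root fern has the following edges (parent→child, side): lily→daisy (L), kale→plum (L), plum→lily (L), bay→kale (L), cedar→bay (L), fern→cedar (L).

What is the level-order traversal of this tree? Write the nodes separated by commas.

fern, cedar, bay, kale, plum, lily, daisy

Level-order visits nodes level by level from the root, left to right within each level.
Level 0: fern
Level 1: cedar
Level 2: bay
Level 3: kale
Level 4: plum
Level 5: lily
Level 6: daisy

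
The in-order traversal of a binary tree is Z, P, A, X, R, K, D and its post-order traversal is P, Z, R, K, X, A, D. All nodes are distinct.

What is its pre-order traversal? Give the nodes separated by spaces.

D A Z P X K R

The last element of post-order is the root; it splits in-order into left and right subtrees.
Root D: left subtree has 6 nodes {Z, P, A, X, R, K}, right has 0 { }.
  Root A: left subtree has 2 nodes {Z, P}, right has 3 {X, R, K}.
    Root Z: left subtree has 0 nodes { }, right has 1 {P}.
    Root X: left subtree has 0 nodes { }, right has 2 {R, K}.
      Root K: left subtree has 1 node {R}, right has 0 { }.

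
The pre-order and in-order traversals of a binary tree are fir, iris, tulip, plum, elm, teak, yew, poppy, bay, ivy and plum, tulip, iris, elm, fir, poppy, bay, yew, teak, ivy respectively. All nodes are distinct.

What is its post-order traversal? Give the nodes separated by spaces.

plum tulip elm iris bay poppy yew ivy teak fir

The first element of pre-order is the root; it splits in-order into left and right subtrees.
Root fir: left subtree has 4 nodes {plum, tulip, iris, elm}, right has 5 {poppy, bay, yew, teak, ivy}.
  Root iris: left subtree has 2 nodes {plum, tulip}, right has 1 {elm}.
    Root tulip: left subtree has 1 node {plum}, right has 0 { }.
  Root teak: left subtree has 3 nodes {poppy, bay, yew}, right has 1 {ivy}.
    Root yew: left subtree has 2 nodes {poppy, bay}, right has 0 { }.
      Root poppy: left subtree has 0 nodes { }, right has 1 {bay}.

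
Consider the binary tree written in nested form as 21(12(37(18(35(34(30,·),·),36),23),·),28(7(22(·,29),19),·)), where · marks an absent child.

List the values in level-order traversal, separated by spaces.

Level-order visits nodes level by level from the root, left to right within each level.
Level 0: 21
Level 1: 12, 28
Level 2: 37, 7
Level 3: 18, 23, 22, 19
Level 4: 35, 36, 29
Level 5: 34
Level 6: 30

21 12 28 37 7 18 23 22 19 35 36 29 34 30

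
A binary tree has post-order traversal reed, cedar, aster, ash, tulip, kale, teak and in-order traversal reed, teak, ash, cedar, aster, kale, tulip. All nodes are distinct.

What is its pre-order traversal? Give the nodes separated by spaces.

The last element of post-order is the root; it splits in-order into left and right subtrees.
Root teak: left subtree has 1 node {reed}, right has 5 {ash, cedar, aster, kale, tulip}.
  Root kale: left subtree has 3 nodes {ash, cedar, aster}, right has 1 {tulip}.
    Root ash: left subtree has 0 nodes { }, right has 2 {cedar, aster}.
      Root aster: left subtree has 1 node {cedar}, right has 0 { }.

teak reed kale ash aster cedar tulip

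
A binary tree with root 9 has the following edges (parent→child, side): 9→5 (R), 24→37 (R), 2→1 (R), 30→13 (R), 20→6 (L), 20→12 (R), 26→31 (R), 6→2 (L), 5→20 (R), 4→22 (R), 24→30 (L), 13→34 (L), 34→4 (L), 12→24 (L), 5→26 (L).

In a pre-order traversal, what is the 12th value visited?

13

Pre-order visits the node, then its left subtree, then its right subtree.
Visit 9.
At 9: no left child.
At 9: go right to 5.
  Visit 5.
  At 5: go left to 26.
    Visit 26.
    At 26: no left child.
    At 26: go right to 31.
      31 is a leaf — visit 31.
  At 5: go right to 20.
    Visit 20.
    At 20: go left to 6.
      Visit 6.
      At 6: go left to 2.
        Visit 2.
        At 2: no left child.
        At 2: go right to 1.
          1 is a leaf — visit 1.
      At 6: no right child.
    At 20: go right to 12.
      Visit 12.
      At 12: go left to 24.
        Visit 24.
        At 24: go left to 30.
          Visit 30.
          At 30: no left child.
          At 30: go right to 13.
            Visit 13.
            At 13: go left to 34.
              Visit 34.
              At 34: go left to 4.
                Visit 4.
                At 4: no left child.
                At 4: go right to 22.
                  22 is a leaf — visit 22.
              At 34: no right child.
            At 13: no right child.
        At 24: go right to 37.
          37 is a leaf — visit 37.
      At 12: no right child.
Full pre-order sequence: 9, 5, 26, 31, 20, 6, 2, 1, 12, 24, 30, 13, 34, 4, 22, 37.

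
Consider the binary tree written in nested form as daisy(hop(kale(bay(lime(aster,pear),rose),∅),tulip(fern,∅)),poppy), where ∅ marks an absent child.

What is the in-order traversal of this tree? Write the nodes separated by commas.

aster, lime, pear, bay, rose, kale, hop, fern, tulip, daisy, poppy

In-order visits the left subtree, then the node, then the right subtree.
At daisy: go left to hop.
  At hop: go left to kale.
    At kale: go left to bay.
      At bay: go left to lime.
        At lime: go left to aster.
          aster is a leaf — visit aster.
        Visit lime.
        At lime: go right to pear.
          pear is a leaf — visit pear.
      Visit bay.
      At bay: go right to rose.
        rose is a leaf — visit rose.
    Visit kale.
    At kale: no right child.
  Visit hop.
  At hop: go right to tulip.
    At tulip: go left to fern.
      fern is a leaf — visit fern.
    Visit tulip.
    At tulip: no right child.
Visit daisy.
At daisy: go right to poppy.
  poppy is a leaf — visit poppy.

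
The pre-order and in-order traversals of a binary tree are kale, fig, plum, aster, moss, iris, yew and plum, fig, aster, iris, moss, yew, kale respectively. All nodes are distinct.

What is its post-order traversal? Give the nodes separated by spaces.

plum iris yew moss aster fig kale

The first element of pre-order is the root; it splits in-order into left and right subtrees.
Root kale: left subtree has 6 nodes {plum, fig, aster, iris, moss, yew}, right has 0 { }.
  Root fig: left subtree has 1 node {plum}, right has 4 {aster, iris, moss, yew}.
    Root aster: left subtree has 0 nodes { }, right has 3 {iris, moss, yew}.
      Root moss: left subtree has 1 node {iris}, right has 1 {yew}.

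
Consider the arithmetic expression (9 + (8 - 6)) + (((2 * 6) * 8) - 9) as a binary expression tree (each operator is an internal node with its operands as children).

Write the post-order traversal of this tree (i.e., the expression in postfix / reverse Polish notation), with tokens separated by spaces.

Post-order on an expression tree gives postfix notation: for each operator, emit left operand, right operand, then the operator.

9 8 6 - + 2 6 * 8 * 9 - +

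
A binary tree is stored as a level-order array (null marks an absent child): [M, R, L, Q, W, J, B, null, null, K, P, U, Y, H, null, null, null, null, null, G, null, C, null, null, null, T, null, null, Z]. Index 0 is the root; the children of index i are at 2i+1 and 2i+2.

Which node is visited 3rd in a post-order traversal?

K

Post-order visits the left subtree, then the right subtree, then the node.
At M: go left to R.
  At R: go left to Q.
    Q is a leaf — visit Q.
  At R: go right to W.
    At W: go left to K.
      At K: go left to G.
        G is a leaf — visit G.
      At K: no right child.
      Visit K.
    At W: go right to P.
      At P: go left to C.
        C is a leaf — visit C.
      At P: no right child.
      Visit P.
    Visit W.
  Visit R.
At M: go right to L.
  At L: go left to J.
    At J: go left to U.
      U is a leaf — visit U.
    At J: go right to Y.
      At Y: go left to T.
        T is a leaf — visit T.
      At Y: no right child.
      Visit Y.
    Visit J.
  At L: go right to B.
    At B: go left to H.
      At H: no left child.
      At H: go right to Z.
        Z is a leaf — visit Z.
      Visit H.
    At B: no right child.
    Visit B.
  Visit L.
Visit M.
Full post-order sequence: Q, G, K, C, P, W, R, U, T, Y, J, Z, H, B, L, M.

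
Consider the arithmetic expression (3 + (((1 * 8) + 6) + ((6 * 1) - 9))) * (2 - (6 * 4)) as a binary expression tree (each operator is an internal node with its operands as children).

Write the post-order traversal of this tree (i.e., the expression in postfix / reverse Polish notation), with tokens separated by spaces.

3 1 8 * 6 + 6 1 * 9 - + + 2 6 4 * - *

Post-order on an expression tree gives postfix notation: for each operator, emit left operand, right operand, then the operator.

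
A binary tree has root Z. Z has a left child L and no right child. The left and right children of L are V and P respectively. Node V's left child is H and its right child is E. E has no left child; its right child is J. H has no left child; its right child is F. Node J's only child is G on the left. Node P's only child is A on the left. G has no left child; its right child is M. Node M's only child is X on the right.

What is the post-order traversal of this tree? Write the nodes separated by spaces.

Post-order visits the left subtree, then the right subtree, then the node.
At Z: go left to L.
  At L: go left to V.
    At V: go left to H.
      At H: no left child.
      At H: go right to F.
        F is a leaf — visit F.
      Visit H.
    At V: go right to E.
      At E: no left child.
      At E: go right to J.
        At J: go left to G.
          At G: no left child.
          At G: go right to M.
            At M: no left child.
            At M: go right to X.
              X is a leaf — visit X.
            Visit M.
          Visit G.
        At J: no right child.
        Visit J.
      Visit E.
    Visit V.
  At L: go right to P.
    At P: go left to A.
      A is a leaf — visit A.
    At P: no right child.
    Visit P.
  Visit L.
At Z: no right child.
Visit Z.

F H X M G J E V A P L Z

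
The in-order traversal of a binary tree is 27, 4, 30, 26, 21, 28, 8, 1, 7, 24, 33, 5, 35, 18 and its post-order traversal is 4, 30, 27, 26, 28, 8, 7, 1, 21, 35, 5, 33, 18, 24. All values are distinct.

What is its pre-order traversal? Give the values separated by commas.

The last element of post-order is the root; it splits in-order into left and right subtrees.
Root 24: left subtree has 9 nodes {27, 4, 30, 26, 21, 28, 8, 1, 7}, right has 4 {33, 5, 35, 18}.
  Root 21: left subtree has 4 nodes {27, 4, 30, 26}, right has 4 {28, 8, 1, 7}.
    Root 26: left subtree has 3 nodes {27, 4, 30}, right has 0 { }.
      Root 27: left subtree has 0 nodes { }, right has 2 {4, 30}.
        Root 30: left subtree has 1 node {4}, right has 0 { }.
    Root 1: left subtree has 2 nodes {28, 8}, right has 1 {7}.
      Root 8: left subtree has 1 node {28}, right has 0 { }.
  Root 18: left subtree has 3 nodes {33, 5, 35}, right has 0 { }.
    Root 33: left subtree has 0 nodes { }, right has 2 {5, 35}.
      Root 5: left subtree has 0 nodes { }, right has 1 {35}.

24, 21, 26, 27, 30, 4, 1, 8, 28, 7, 18, 33, 5, 35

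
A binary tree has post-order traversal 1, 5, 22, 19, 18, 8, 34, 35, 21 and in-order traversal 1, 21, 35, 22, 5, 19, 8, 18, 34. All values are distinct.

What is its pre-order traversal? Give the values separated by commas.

21, 1, 35, 34, 8, 19, 22, 5, 18

The last element of post-order is the root; it splits in-order into left and right subtrees.
Root 21: left subtree has 1 node {1}, right has 7 {35, 22, 5, 19, 8, 18, 34}.
  Root 35: left subtree has 0 nodes { }, right has 6 {22, 5, 19, 8, 18, 34}.
    Root 34: left subtree has 5 nodes {22, 5, 19, 8, 18}, right has 0 { }.
      Root 8: left subtree has 3 nodes {22, 5, 19}, right has 1 {18}.
        Root 19: left subtree has 2 nodes {22, 5}, right has 0 { }.
          Root 22: left subtree has 0 nodes { }, right has 1 {5}.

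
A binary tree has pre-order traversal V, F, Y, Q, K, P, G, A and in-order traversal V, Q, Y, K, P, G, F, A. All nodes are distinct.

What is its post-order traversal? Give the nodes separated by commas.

Q, G, P, K, Y, A, F, V

The first element of pre-order is the root; it splits in-order into left and right subtrees.
Root V: left subtree has 0 nodes { }, right has 7 {Q, Y, K, P, G, F, A}.
  Root F: left subtree has 5 nodes {Q, Y, K, P, G}, right has 1 {A}.
    Root Y: left subtree has 1 node {Q}, right has 3 {K, P, G}.
      Root K: left subtree has 0 nodes { }, right has 2 {P, G}.
        Root P: left subtree has 0 nodes { }, right has 1 {G}.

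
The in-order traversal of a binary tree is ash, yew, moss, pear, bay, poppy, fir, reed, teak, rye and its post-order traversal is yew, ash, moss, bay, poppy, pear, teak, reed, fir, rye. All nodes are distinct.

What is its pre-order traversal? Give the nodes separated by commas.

The last element of post-order is the root; it splits in-order into left and right subtrees.
Root rye: left subtree has 9 nodes {ash, yew, moss, pear, bay, poppy, fir, reed, teak}, right has 0 { }.
  Root fir: left subtree has 6 nodes {ash, yew, moss, pear, bay, poppy}, right has 2 {reed, teak}.
    Root pear: left subtree has 3 nodes {ash, yew, moss}, right has 2 {bay, poppy}.
      Root moss: left subtree has 2 nodes {ash, yew}, right has 0 { }.
        Root ash: left subtree has 0 nodes { }, right has 1 {yew}.
      Root poppy: left subtree has 1 node {bay}, right has 0 { }.
    Root reed: left subtree has 0 nodes { }, right has 1 {teak}.

rye, fir, pear, moss, ash, yew, poppy, bay, reed, teak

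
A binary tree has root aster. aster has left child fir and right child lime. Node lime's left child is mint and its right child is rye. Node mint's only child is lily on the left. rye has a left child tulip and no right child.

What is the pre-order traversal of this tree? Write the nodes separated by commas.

Pre-order visits the node, then its left subtree, then its right subtree.
Visit aster.
At aster: go left to fir.
  fir is a leaf — visit fir.
At aster: go right to lime.
  Visit lime.
  At lime: go left to mint.
    Visit mint.
    At mint: go left to lily.
      lily is a leaf — visit lily.
    At mint: no right child.
  At lime: go right to rye.
    Visit rye.
    At rye: go left to tulip.
      tulip is a leaf — visit tulip.
    At rye: no right child.

aster, fir, lime, mint, lily, rye, tulip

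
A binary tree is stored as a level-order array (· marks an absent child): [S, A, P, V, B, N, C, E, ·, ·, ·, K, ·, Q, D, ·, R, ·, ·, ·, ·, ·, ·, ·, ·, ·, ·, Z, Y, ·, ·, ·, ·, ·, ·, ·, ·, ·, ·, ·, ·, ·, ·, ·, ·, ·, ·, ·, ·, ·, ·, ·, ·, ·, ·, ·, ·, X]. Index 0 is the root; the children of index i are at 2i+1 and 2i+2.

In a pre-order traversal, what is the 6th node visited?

Pre-order visits the node, then its left subtree, then its right subtree.
Visit S.
At S: go left to A.
  Visit A.
  At A: go left to V.
    Visit V.
    At V: go left to E.
      Visit E.
      At E: no left child.
      At E: go right to R.
        R is a leaf — visit R.
    At V: no right child.
  At A: go right to B.
    B is a leaf — visit B.
At S: go right to P.
  Visit P.
  At P: go left to N.
    Visit N.
    At N: go left to K.
      K is a leaf — visit K.
    At N: no right child.
  At P: go right to C.
    Visit C.
    At C: go left to Q.
      Visit Q.
      At Q: go left to Z.
        Z is a leaf — visit Z.
      At Q: go right to Y.
        Visit Y.
        At Y: go left to X.
          X is a leaf — visit X.
        At Y: no right child.
    At C: go right to D.
      D is a leaf — visit D.
Full pre-order sequence: S, A, V, E, R, B, P, N, K, C, Q, Z, Y, X, D.

B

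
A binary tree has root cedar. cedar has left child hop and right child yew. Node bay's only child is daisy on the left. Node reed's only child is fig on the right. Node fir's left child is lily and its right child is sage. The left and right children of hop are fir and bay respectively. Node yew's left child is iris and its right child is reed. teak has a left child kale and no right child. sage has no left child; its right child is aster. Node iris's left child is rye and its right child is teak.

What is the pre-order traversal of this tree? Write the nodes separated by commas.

cedar, hop, fir, lily, sage, aster, bay, daisy, yew, iris, rye, teak, kale, reed, fig

Pre-order visits the node, then its left subtree, then its right subtree.
Visit cedar.
At cedar: go left to hop.
  Visit hop.
  At hop: go left to fir.
    Visit fir.
    At fir: go left to lily.
      lily is a leaf — visit lily.
    At fir: go right to sage.
      Visit sage.
      At sage: no left child.
      At sage: go right to aster.
        aster is a leaf — visit aster.
  At hop: go right to bay.
    Visit bay.
    At bay: go left to daisy.
      daisy is a leaf — visit daisy.
    At bay: no right child.
At cedar: go right to yew.
  Visit yew.
  At yew: go left to iris.
    Visit iris.
    At iris: go left to rye.
      rye is a leaf — visit rye.
    At iris: go right to teak.
      Visit teak.
      At teak: go left to kale.
        kale is a leaf — visit kale.
      At teak: no right child.
  At yew: go right to reed.
    Visit reed.
    At reed: no left child.
    At reed: go right to fig.
      fig is a leaf — visit fig.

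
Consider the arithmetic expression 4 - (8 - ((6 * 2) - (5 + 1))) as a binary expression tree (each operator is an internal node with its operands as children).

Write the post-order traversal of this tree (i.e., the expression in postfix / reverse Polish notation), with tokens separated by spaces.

Post-order on an expression tree gives postfix notation: for each operator, emit left operand, right operand, then the operator.

4 8 6 2 * 5 1 + - - -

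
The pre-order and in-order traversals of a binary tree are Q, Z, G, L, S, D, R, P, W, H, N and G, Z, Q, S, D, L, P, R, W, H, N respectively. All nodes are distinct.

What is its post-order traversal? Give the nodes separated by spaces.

The first element of pre-order is the root; it splits in-order into left and right subtrees.
Root Q: left subtree has 2 nodes {G, Z}, right has 8 {S, D, L, P, R, W, H, N}.
  Root Z: left subtree has 1 node {G}, right has 0 { }.
  Root L: left subtree has 2 nodes {S, D}, right has 5 {P, R, W, H, N}.
    Root S: left subtree has 0 nodes { }, right has 1 {D}.
    Root R: left subtree has 1 node {P}, right has 3 {W, H, N}.
      Root W: left subtree has 0 nodes { }, right has 2 {H, N}.
        Root H: left subtree has 0 nodes { }, right has 1 {N}.

G Z D S P N H W R L Q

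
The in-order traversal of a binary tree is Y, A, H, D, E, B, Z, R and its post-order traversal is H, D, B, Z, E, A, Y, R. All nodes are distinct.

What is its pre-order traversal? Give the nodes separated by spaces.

The last element of post-order is the root; it splits in-order into left and right subtrees.
Root R: left subtree has 7 nodes {Y, A, H, D, E, B, Z}, right has 0 { }.
  Root Y: left subtree has 0 nodes { }, right has 6 {A, H, D, E, B, Z}.
    Root A: left subtree has 0 nodes { }, right has 5 {H, D, E, B, Z}.
      Root E: left subtree has 2 nodes {H, D}, right has 2 {B, Z}.
        Root D: left subtree has 1 node {H}, right has 0 { }.
        Root Z: left subtree has 1 node {B}, right has 0 { }.

R Y A E D H Z B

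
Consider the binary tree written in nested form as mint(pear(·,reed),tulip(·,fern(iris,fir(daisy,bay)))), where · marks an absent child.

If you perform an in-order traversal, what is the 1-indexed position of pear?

In-order visits the left subtree, then the node, then the right subtree.
At mint: go left to pear.
  At pear: no left child.
  Visit pear.
  At pear: go right to reed.
    reed is a leaf — visit reed.
Visit mint.
At mint: go right to tulip.
  At tulip: no left child.
  Visit tulip.
  At tulip: go right to fern.
    At fern: go left to iris.
      iris is a leaf — visit iris.
    Visit fern.
    At fern: go right to fir.
      At fir: go left to daisy.
        daisy is a leaf — visit daisy.
      Visit fir.
      At fir: go right to bay.
        bay is a leaf — visit bay.
Full in-order sequence: pear, reed, mint, tulip, iris, fern, daisy, fir, bay.

1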